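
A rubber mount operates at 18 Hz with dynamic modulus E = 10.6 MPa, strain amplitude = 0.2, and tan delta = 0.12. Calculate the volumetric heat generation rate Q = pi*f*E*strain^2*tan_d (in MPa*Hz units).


Q = pi * f * E * strain^2 * tan_d
= pi * 18 * 10.6 * 0.2^2 * 0.12
= pi * 18 * 10.6 * 0.0400 * 0.12
= 2.8772

Q = 2.8772


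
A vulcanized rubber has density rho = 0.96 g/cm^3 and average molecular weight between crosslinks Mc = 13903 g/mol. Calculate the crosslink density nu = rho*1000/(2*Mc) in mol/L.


nu = rho * 1000 / (2 * Mc)
nu = 0.96 * 1000 / (2 * 13903)
nu = 960.0 / 27806
nu = 0.0345 mol/L

0.0345 mol/L


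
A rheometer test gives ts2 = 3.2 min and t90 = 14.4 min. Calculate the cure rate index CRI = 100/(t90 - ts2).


CRI = 100 / (t90 - ts2)
= 100 / (14.4 - 3.2)
= 100 / 11.2
= 8.93 min^-1

8.93 min^-1


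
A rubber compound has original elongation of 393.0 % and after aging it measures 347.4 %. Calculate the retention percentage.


Retention = aged / original * 100
= 347.4 / 393.0 * 100
= 88.4%

88.4%


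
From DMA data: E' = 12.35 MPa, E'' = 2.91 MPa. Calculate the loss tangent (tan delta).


tan delta = E'' / E'
= 2.91 / 12.35
= 0.2356

tan delta = 0.2356


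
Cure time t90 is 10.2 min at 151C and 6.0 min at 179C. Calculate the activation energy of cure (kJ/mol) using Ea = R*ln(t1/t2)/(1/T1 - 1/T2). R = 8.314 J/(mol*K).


T1 = 424.15 K, T2 = 452.15 K
1/T1 - 1/T2 = 1.4600e-04
ln(t1/t2) = ln(10.2/6.0) = 0.5306
Ea = 8.314 * 0.5306 / 1.4600e-04 = 30216.5143 J/mol
Ea = 30.22 kJ/mol

30.22 kJ/mol


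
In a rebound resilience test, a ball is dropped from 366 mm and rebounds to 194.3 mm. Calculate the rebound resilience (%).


Resilience = h_rebound / h_drop * 100
= 194.3 / 366 * 100
= 53.1%

53.1%


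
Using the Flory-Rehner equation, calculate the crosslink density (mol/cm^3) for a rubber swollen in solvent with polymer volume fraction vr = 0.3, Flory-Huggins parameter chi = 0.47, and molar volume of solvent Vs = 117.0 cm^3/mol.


ln(1 - vr) = ln(1 - 0.3) = -0.3567
Numerator = -((-0.3567) + 0.3 + 0.47 * 0.3^2) = 0.0144
Denominator = 117.0 * (0.3^(1/3) - 0.3/2) = 60.7737
nu = 0.0144 / 60.7737 = 2.3653e-04 mol/cm^3

2.3653e-04 mol/cm^3


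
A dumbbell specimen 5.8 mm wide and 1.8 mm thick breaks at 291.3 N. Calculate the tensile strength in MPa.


Area = width * thickness = 5.8 * 1.8 = 10.44 mm^2
TS = force / area = 291.3 / 10.44 = 27.9 MPa

27.9 MPa


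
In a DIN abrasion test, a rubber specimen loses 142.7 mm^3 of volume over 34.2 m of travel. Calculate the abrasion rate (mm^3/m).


Rate = volume_loss / distance
= 142.7 / 34.2
= 4.173 mm^3/m

4.173 mm^3/m


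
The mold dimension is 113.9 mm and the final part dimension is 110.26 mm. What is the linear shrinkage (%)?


Shrinkage = (mold - part) / mold * 100
= (113.9 - 110.26) / 113.9 * 100
= 3.64 / 113.9 * 100
= 3.2%

3.2%


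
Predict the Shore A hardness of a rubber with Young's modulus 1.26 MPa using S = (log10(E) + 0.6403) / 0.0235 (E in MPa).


log10(E) = 0.0235*S - 0.6403  =>  S = (log10(E) + 0.6403) / 0.0235
log10(1.26) = 0.100371
S = (0.100371 + 0.6403) / 0.0235 = 0.740671 / 0.0235
S = 31.5

Shore A = 31.5


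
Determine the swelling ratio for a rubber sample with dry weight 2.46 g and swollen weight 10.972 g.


Q = W_swollen / W_dry
Q = 10.972 / 2.46
Q = 4.46

Q = 4.46


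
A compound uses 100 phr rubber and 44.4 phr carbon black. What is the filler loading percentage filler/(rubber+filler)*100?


Filler % = filler / (rubber + filler) * 100
= 44.4 / (100 + 44.4) * 100
= 44.4 / 144.4 * 100
= 30.75%

30.75%


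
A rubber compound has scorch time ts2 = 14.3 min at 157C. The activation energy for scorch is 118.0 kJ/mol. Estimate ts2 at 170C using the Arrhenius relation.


Convert temperatures: T1 = 157 + 273.15 = 430.15 K, T2 = 170 + 273.15 = 443.15 K
ts2_new = 14.3 * exp(118000 / 8.314 * (1/443.15 - 1/430.15))
1/T2 - 1/T1 = -6.8198e-05
ts2_new = 5.43 min

5.43 min


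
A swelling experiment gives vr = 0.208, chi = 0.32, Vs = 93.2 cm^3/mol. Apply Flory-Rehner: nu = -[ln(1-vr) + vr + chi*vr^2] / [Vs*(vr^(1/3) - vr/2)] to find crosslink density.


ln(1 - vr) = ln(1 - 0.208) = -0.2332
Numerator = -((-0.2332) + 0.208 + 0.32 * 0.208^2) = 0.0113
Denominator = 93.2 * (0.208^(1/3) - 0.208/2) = 45.5281
nu = 0.0113 / 45.5281 = 2.4928e-04 mol/cm^3

2.4928e-04 mol/cm^3


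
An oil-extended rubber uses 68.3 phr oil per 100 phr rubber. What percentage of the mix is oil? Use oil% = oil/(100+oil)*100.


Oil % = oil / (100 + oil) * 100
= 68.3 / (100 + 68.3) * 100
= 68.3 / 168.3 * 100
= 40.58%

40.58%


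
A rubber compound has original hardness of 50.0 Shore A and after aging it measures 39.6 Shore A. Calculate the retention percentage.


Retention = aged / original * 100
= 39.6 / 50.0 * 100
= 79.2%

79.2%


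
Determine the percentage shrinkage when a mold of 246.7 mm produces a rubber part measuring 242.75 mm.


Shrinkage = (mold - part) / mold * 100
= (246.7 - 242.75) / 246.7 * 100
= 3.95 / 246.7 * 100
= 1.6%

1.6%


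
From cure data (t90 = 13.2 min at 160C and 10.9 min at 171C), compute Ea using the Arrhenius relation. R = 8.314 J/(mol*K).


T1 = 433.15 K, T2 = 444.15 K
1/T1 - 1/T2 = 5.7177e-05
ln(t1/t2) = ln(13.2/10.9) = 0.1915
Ea = 8.314 * 0.1915 / 5.7177e-05 = 27838.7580 J/mol
Ea = 27.84 kJ/mol

27.84 kJ/mol


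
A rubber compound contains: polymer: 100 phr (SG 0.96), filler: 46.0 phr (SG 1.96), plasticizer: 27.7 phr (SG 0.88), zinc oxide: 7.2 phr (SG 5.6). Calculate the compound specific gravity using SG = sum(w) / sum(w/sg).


Sum of weights = 180.9
Volume contributions:
  polymer: 100/0.96 = 104.1667
  filler: 46.0/1.96 = 23.4694
  plasticizer: 27.7/0.88 = 31.4773
  zinc oxide: 7.2/5.6 = 1.2857
Sum of volumes = 160.3990
SG = 180.9 / 160.3990 = 1.128

SG = 1.128


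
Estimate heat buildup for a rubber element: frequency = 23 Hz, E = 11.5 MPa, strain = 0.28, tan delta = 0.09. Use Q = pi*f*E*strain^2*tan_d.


Q = pi * f * E * strain^2 * tan_d
= pi * 23 * 11.5 * 0.28^2 * 0.09
= pi * 23 * 11.5 * 0.0784 * 0.09
= 5.8632

Q = 5.8632


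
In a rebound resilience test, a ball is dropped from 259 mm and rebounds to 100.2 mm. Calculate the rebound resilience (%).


Resilience = h_rebound / h_drop * 100
= 100.2 / 259 * 100
= 38.7%

38.7%


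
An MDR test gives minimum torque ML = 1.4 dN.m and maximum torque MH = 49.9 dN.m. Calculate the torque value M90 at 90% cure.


M90 = ML + 0.9 * (MH - ML)
M90 = 1.4 + 0.9 * (49.9 - 1.4)
M90 = 1.4 + 0.9 * 48.5
M90 = 45.05 dN.m

45.05 dN.m


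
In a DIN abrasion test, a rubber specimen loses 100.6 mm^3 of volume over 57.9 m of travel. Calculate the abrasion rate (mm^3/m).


Rate = volume_loss / distance
= 100.6 / 57.9
= 1.737 mm^3/m

1.737 mm^3/m


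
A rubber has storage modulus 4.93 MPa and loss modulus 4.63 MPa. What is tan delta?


tan delta = E'' / E'
= 4.63 / 4.93
= 0.9391

tan delta = 0.9391


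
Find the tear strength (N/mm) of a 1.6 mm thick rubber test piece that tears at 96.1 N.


Tear strength = force / thickness
= 96.1 / 1.6
= 60.06 N/mm

60.06 N/mm


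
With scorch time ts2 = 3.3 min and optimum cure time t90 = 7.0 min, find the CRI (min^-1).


CRI = 100 / (t90 - ts2)
= 100 / (7.0 - 3.3)
= 100 / 3.7
= 27.03 min^-1

27.03 min^-1


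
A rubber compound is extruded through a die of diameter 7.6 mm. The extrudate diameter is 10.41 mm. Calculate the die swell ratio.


Die swell ratio = D_extrudate / D_die
= 10.41 / 7.6
= 1.37

Die swell = 1.37


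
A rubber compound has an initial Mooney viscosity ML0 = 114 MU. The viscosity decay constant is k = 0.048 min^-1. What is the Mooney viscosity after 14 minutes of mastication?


ML = ML0 * exp(-k * t)
ML = 114 * exp(-0.048 * 14)
ML = 114 * 0.5107
ML = 58.22 MU

58.22 MU


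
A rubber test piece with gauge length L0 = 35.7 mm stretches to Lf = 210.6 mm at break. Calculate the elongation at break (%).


Elongation = (Lf - L0) / L0 * 100
= (210.6 - 35.7) / 35.7 * 100
= 174.9 / 35.7 * 100
= 489.9%

489.9%


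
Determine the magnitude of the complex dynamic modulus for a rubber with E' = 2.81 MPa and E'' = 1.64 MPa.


|E*| = sqrt(E'^2 + E''^2)
= sqrt(2.81^2 + 1.64^2)
= sqrt(7.8961 + 2.6896)
= 3.254 MPa

3.254 MPa


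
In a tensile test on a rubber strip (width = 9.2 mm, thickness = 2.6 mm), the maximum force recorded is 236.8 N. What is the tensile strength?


Area = width * thickness = 9.2 * 2.6 = 23.92 mm^2
TS = force / area = 236.8 / 23.92 = 9.9 MPa

9.9 MPa


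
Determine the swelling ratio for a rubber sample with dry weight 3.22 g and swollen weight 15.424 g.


Q = W_swollen / W_dry
Q = 15.424 / 3.22
Q = 4.79

Q = 4.79


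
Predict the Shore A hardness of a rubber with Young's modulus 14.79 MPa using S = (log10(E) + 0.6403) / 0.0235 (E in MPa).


log10(E) = 0.0235*S - 0.6403  =>  S = (log10(E) + 0.6403) / 0.0235
log10(14.79) = 1.169968
S = (1.169968 + 0.6403) / 0.0235 = 1.810268 / 0.0235
S = 77.0

Shore A = 77.0


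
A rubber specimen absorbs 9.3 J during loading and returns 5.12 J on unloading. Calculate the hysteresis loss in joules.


Hysteresis loss = loading - unloading
= 9.3 - 5.12
= 4.18 J

4.18 J


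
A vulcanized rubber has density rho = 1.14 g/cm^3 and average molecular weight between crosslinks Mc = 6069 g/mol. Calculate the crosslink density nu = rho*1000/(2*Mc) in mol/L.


nu = rho * 1000 / (2 * Mc)
nu = 1.14 * 1000 / (2 * 6069)
nu = 1140.0 / 12138
nu = 0.0939 mol/L

0.0939 mol/L


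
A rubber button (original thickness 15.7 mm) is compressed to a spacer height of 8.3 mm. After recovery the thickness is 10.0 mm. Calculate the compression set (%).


CS = (t0 - recovered) / (t0 - ts) * 100
= (15.7 - 10.0) / (15.7 - 8.3) * 100
= 5.7 / 7.4 * 100
= 77.0%

77.0%


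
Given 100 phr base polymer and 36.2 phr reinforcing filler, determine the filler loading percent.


Filler % = filler / (rubber + filler) * 100
= 36.2 / (100 + 36.2) * 100
= 36.2 / 136.2 * 100
= 26.58%

26.58%


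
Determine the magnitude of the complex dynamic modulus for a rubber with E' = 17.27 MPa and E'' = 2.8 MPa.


|E*| = sqrt(E'^2 + E''^2)
= sqrt(17.27^2 + 2.8^2)
= sqrt(298.2529 + 7.8400)
= 17.496 MPa

17.496 MPa


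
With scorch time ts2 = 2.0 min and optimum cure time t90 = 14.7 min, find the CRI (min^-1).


CRI = 100 / (t90 - ts2)
= 100 / (14.7 - 2.0)
= 100 / 12.7
= 7.87 min^-1

7.87 min^-1


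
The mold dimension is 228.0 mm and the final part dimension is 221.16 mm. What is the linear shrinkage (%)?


Shrinkage = (mold - part) / mold * 100
= (228.0 - 221.16) / 228.0 * 100
= 6.84 / 228.0 * 100
= 3.0%

3.0%


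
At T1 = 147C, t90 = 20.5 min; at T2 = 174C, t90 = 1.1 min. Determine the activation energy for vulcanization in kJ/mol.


T1 = 420.15 K, T2 = 447.15 K
1/T1 - 1/T2 = 1.4372e-04
ln(t1/t2) = ln(20.5/1.1) = 2.9251
Ea = 8.314 * 2.9251 / 1.4372e-04 = 169218.0789 J/mol
Ea = 169.22 kJ/mol

169.22 kJ/mol


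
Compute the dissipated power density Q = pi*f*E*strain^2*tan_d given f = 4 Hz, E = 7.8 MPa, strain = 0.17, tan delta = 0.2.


Q = pi * f * E * strain^2 * tan_d
= pi * 4 * 7.8 * 0.17^2 * 0.2
= pi * 4 * 7.8 * 0.0289 * 0.2
= 0.5665

Q = 0.5665


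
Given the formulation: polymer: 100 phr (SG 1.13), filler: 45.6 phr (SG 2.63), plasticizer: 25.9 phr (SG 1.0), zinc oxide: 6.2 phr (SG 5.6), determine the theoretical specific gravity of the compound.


Sum of weights = 177.7
Volume contributions:
  polymer: 100/1.13 = 88.4956
  filler: 45.6/2.63 = 17.3384
  plasticizer: 25.9/1.0 = 25.9000
  zinc oxide: 6.2/5.6 = 1.1071
Sum of volumes = 132.8411
SG = 177.7 / 132.8411 = 1.338

SG = 1.338


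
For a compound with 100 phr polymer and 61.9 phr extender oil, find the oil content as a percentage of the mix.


Oil % = oil / (100 + oil) * 100
= 61.9 / (100 + 61.9) * 100
= 61.9 / 161.9 * 100
= 38.23%

38.23%


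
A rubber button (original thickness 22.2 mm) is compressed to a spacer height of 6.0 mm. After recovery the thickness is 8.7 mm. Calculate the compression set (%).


CS = (t0 - recovered) / (t0 - ts) * 100
= (22.2 - 8.7) / (22.2 - 6.0) * 100
= 13.5 / 16.2 * 100
= 83.3%

83.3%


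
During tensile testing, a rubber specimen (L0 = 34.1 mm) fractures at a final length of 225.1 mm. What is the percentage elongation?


Elongation = (Lf - L0) / L0 * 100
= (225.1 - 34.1) / 34.1 * 100
= 191.0 / 34.1 * 100
= 560.1%

560.1%


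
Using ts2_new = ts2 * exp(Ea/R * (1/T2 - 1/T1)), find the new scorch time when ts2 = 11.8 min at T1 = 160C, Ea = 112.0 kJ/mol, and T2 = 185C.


Convert temperatures: T1 = 160 + 273.15 = 433.15 K, T2 = 185 + 273.15 = 458.15 K
ts2_new = 11.8 * exp(112000 / 8.314 * (1/458.15 - 1/433.15))
1/T2 - 1/T1 = -1.2598e-04
ts2_new = 2.16 min

2.16 min


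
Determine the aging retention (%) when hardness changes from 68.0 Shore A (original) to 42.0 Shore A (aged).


Retention = aged / original * 100
= 42.0 / 68.0 * 100
= 61.8%

61.8%


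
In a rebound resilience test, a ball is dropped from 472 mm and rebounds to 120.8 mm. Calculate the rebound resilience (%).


Resilience = h_rebound / h_drop * 100
= 120.8 / 472 * 100
= 25.6%

25.6%


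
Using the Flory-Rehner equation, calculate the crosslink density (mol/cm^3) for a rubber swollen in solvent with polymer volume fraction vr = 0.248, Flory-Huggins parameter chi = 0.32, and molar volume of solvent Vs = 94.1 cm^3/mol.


ln(1 - vr) = ln(1 - 0.248) = -0.2850
Numerator = -((-0.2850) + 0.248 + 0.32 * 0.248^2) = 0.0173
Denominator = 94.1 * (0.248^(1/3) - 0.248/2) = 47.4524
nu = 0.0173 / 47.4524 = 3.6537e-04 mol/cm^3

3.6537e-04 mol/cm^3


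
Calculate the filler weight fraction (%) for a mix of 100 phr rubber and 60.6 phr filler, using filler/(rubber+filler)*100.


Filler % = filler / (rubber + filler) * 100
= 60.6 / (100 + 60.6) * 100
= 60.6 / 160.6 * 100
= 37.73%

37.73%


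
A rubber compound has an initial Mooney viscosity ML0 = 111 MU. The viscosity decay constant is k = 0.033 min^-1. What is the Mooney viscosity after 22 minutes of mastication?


ML = ML0 * exp(-k * t)
ML = 111 * exp(-0.033 * 22)
ML = 111 * 0.4838
ML = 53.71 MU

53.71 MU


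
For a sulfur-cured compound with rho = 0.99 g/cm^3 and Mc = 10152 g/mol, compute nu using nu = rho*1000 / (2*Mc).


nu = rho * 1000 / (2 * Mc)
nu = 0.99 * 1000 / (2 * 10152)
nu = 990.0 / 20304
nu = 0.0488 mol/L

0.0488 mol/L


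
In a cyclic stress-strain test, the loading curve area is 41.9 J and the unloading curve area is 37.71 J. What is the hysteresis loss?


Hysteresis loss = loading - unloading
= 41.9 - 37.71
= 4.19 J

4.19 J


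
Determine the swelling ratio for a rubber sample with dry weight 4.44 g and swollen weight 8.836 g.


Q = W_swollen / W_dry
Q = 8.836 / 4.44
Q = 1.99

Q = 1.99


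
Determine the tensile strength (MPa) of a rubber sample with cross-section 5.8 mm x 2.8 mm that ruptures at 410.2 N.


Area = width * thickness = 5.8 * 2.8 = 16.24 mm^2
TS = force / area = 410.2 / 16.24 = 25.26 MPa

25.26 MPa


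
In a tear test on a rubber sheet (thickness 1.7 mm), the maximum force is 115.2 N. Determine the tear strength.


Tear strength = force / thickness
= 115.2 / 1.7
= 67.76 N/mm

67.76 N/mm


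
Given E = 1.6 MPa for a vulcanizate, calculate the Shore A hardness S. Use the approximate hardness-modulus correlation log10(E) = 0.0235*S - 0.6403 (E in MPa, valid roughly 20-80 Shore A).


log10(E) = 0.0235*S - 0.6403  =>  S = (log10(E) + 0.6403) / 0.0235
log10(1.6) = 0.204120
S = (0.204120 + 0.6403) / 0.0235 = 0.844420 / 0.0235
S = 35.9

Shore A = 35.9


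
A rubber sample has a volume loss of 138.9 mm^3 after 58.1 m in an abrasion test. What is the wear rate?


Rate = volume_loss / distance
= 138.9 / 58.1
= 2.391 mm^3/m

2.391 mm^3/m


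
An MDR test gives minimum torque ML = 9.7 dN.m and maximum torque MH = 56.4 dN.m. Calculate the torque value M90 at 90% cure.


M90 = ML + 0.9 * (MH - ML)
M90 = 9.7 + 0.9 * (56.4 - 9.7)
M90 = 9.7 + 0.9 * 46.7
M90 = 51.73 dN.m

51.73 dN.m


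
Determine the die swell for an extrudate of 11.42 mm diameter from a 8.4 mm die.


Die swell ratio = D_extrudate / D_die
= 11.42 / 8.4
= 1.36

Die swell = 1.36


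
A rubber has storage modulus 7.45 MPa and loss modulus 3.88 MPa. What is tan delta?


tan delta = E'' / E'
= 3.88 / 7.45
= 0.5208

tan delta = 0.5208


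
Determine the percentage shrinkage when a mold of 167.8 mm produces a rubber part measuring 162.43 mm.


Shrinkage = (mold - part) / mold * 100
= (167.8 - 162.43) / 167.8 * 100
= 5.37 / 167.8 * 100
= 3.2%

3.2%


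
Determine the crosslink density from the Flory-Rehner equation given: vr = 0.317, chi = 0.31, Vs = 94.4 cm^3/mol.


ln(1 - vr) = ln(1 - 0.317) = -0.3813
Numerator = -((-0.3813) + 0.317 + 0.31 * 0.317^2) = 0.0331
Denominator = 94.4 * (0.317^(1/3) - 0.317/2) = 49.4039
nu = 0.0331 / 49.4039 = 6.7017e-04 mol/cm^3

6.7017e-04 mol/cm^3


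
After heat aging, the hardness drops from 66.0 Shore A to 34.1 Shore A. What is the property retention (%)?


Retention = aged / original * 100
= 34.1 / 66.0 * 100
= 51.7%

51.7%


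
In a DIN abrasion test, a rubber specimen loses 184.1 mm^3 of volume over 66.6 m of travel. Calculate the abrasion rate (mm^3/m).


Rate = volume_loss / distance
= 184.1 / 66.6
= 2.764 mm^3/m

2.764 mm^3/m


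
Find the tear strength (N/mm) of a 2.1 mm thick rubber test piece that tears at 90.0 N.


Tear strength = force / thickness
= 90.0 / 2.1
= 42.86 N/mm

42.86 N/mm


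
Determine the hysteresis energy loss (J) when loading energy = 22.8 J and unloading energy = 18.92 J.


Hysteresis loss = loading - unloading
= 22.8 - 18.92
= 3.88 J

3.88 J


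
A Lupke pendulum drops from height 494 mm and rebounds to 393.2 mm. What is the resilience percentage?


Resilience = h_rebound / h_drop * 100
= 393.2 / 494 * 100
= 79.6%

79.6%


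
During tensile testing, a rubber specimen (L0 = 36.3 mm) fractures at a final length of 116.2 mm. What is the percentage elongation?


Elongation = (Lf - L0) / L0 * 100
= (116.2 - 36.3) / 36.3 * 100
= 79.9 / 36.3 * 100
= 220.1%

220.1%


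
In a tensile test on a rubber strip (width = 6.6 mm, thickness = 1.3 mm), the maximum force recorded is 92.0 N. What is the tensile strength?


Area = width * thickness = 6.6 * 1.3 = 8.58 mm^2
TS = force / area = 92.0 / 8.58 = 10.72 MPa

10.72 MPa


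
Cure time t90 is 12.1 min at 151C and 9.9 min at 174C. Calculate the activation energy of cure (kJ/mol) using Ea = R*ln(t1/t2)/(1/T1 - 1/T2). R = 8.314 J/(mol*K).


T1 = 424.15 K, T2 = 447.15 K
1/T1 - 1/T2 = 1.2127e-04
ln(t1/t2) = ln(12.1/9.9) = 0.2007
Ea = 8.314 * 0.2007 / 1.2127e-04 = 13757.4786 J/mol
Ea = 13.76 kJ/mol

13.76 kJ/mol


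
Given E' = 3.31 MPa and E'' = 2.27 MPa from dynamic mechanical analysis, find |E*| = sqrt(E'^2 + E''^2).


|E*| = sqrt(E'^2 + E''^2)
= sqrt(3.31^2 + 2.27^2)
= sqrt(10.9561 + 5.1529)
= 4.014 MPa

4.014 MPa


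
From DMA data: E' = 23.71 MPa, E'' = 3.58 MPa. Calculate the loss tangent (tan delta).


tan delta = E'' / E'
= 3.58 / 23.71
= 0.151

tan delta = 0.151


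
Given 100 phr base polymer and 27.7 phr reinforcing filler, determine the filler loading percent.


Filler % = filler / (rubber + filler) * 100
= 27.7 / (100 + 27.7) * 100
= 27.7 / 127.7 * 100
= 21.69%

21.69%


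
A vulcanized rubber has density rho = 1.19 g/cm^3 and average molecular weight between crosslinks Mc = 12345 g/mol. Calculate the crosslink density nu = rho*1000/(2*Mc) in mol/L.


nu = rho * 1000 / (2 * Mc)
nu = 1.19 * 1000 / (2 * 12345)
nu = 1190.0 / 24690
nu = 0.0482 mol/L

0.0482 mol/L


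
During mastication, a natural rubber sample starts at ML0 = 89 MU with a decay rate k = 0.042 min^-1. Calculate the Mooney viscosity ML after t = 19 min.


ML = ML0 * exp(-k * t)
ML = 89 * exp(-0.042 * 19)
ML = 89 * 0.4502
ML = 40.07 MU

40.07 MU


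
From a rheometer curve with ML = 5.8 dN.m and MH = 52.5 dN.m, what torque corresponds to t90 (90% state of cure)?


M90 = ML + 0.9 * (MH - ML)
M90 = 5.8 + 0.9 * (52.5 - 5.8)
M90 = 5.8 + 0.9 * 46.7
M90 = 47.83 dN.m

47.83 dN.m


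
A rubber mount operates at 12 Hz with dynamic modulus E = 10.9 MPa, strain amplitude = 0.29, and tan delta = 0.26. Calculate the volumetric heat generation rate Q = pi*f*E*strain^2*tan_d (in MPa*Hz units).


Q = pi * f * E * strain^2 * tan_d
= pi * 12 * 10.9 * 0.29^2 * 0.26
= pi * 12 * 10.9 * 0.0841 * 0.26
= 8.9852

Q = 8.9852


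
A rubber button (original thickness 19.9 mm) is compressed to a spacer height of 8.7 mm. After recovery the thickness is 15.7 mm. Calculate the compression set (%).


CS = (t0 - recovered) / (t0 - ts) * 100
= (19.9 - 15.7) / (19.9 - 8.7) * 100
= 4.2 / 11.2 * 100
= 37.5%

37.5%


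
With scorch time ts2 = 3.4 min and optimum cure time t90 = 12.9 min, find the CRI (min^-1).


CRI = 100 / (t90 - ts2)
= 100 / (12.9 - 3.4)
= 100 / 9.5
= 10.53 min^-1

10.53 min^-1


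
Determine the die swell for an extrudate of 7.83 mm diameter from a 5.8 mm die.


Die swell ratio = D_extrudate / D_die
= 7.83 / 5.8
= 1.35

Die swell = 1.35


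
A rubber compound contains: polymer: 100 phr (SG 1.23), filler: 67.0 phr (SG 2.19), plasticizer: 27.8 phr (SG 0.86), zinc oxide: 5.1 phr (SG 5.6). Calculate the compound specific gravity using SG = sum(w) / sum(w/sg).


Sum of weights = 199.9
Volume contributions:
  polymer: 100/1.23 = 81.3008
  filler: 67.0/2.19 = 30.5936
  plasticizer: 27.8/0.86 = 32.3256
  zinc oxide: 5.1/5.6 = 0.9107
Sum of volumes = 145.1307
SG = 199.9 / 145.1307 = 1.377

SG = 1.377


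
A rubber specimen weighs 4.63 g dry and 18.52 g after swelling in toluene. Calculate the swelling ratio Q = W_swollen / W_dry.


Q = W_swollen / W_dry
Q = 18.52 / 4.63
Q = 4.0

Q = 4.0


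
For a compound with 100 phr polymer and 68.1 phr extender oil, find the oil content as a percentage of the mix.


Oil % = oil / (100 + oil) * 100
= 68.1 / (100 + 68.1) * 100
= 68.1 / 168.1 * 100
= 40.51%

40.51%


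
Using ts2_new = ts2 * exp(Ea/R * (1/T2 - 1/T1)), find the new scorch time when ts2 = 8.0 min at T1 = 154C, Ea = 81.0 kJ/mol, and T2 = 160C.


Convert temperatures: T1 = 154 + 273.15 = 427.15 K, T2 = 160 + 273.15 = 433.15 K
ts2_new = 8.0 * exp(81000 / 8.314 * (1/433.15 - 1/427.15))
1/T2 - 1/T1 = -3.2429e-05
ts2_new = 5.83 min

5.83 min


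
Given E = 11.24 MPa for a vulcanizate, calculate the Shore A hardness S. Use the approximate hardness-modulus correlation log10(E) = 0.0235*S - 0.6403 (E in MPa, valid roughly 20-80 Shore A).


log10(E) = 0.0235*S - 0.6403  =>  S = (log10(E) + 0.6403) / 0.0235
log10(11.24) = 1.050766
S = (1.050766 + 0.6403) / 0.0235 = 1.691066 / 0.0235
S = 72.0

Shore A = 72.0


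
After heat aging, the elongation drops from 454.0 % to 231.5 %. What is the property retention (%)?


Retention = aged / original * 100
= 231.5 / 454.0 * 100
= 51.0%

51.0%


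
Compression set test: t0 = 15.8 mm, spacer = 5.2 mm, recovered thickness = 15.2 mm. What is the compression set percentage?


CS = (t0 - recovered) / (t0 - ts) * 100
= (15.8 - 15.2) / (15.8 - 5.2) * 100
= 0.6 / 10.6 * 100
= 5.7%

5.7%


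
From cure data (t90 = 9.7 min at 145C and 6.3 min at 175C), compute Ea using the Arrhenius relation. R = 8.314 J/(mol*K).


T1 = 418.15 K, T2 = 448.15 K
1/T1 - 1/T2 = 1.6009e-04
ln(t1/t2) = ln(9.7/6.3) = 0.4316
Ea = 8.314 * 0.4316 / 1.6009e-04 = 22413.0937 J/mol
Ea = 22.41 kJ/mol

22.41 kJ/mol


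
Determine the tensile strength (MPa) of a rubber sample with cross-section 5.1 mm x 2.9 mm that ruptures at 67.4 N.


Area = width * thickness = 5.1 * 2.9 = 14.79 mm^2
TS = force / area = 67.4 / 14.79 = 4.56 MPa

4.56 MPa


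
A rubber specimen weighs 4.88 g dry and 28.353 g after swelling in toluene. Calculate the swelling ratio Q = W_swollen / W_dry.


Q = W_swollen / W_dry
Q = 28.353 / 4.88
Q = 5.81

Q = 5.81


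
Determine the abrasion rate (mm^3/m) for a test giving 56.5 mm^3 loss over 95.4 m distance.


Rate = volume_loss / distance
= 56.5 / 95.4
= 0.592 mm^3/m

0.592 mm^3/m


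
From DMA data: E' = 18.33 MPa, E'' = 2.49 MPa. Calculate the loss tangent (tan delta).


tan delta = E'' / E'
= 2.49 / 18.33
= 0.1358

tan delta = 0.1358


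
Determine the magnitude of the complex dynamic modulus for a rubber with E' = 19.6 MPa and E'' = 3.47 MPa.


|E*| = sqrt(E'^2 + E''^2)
= sqrt(19.6^2 + 3.47^2)
= sqrt(384.1600 + 12.0409)
= 19.905 MPa

19.905 MPa


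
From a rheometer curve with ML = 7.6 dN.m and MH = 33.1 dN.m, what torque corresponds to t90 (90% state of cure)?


M90 = ML + 0.9 * (MH - ML)
M90 = 7.6 + 0.9 * (33.1 - 7.6)
M90 = 7.6 + 0.9 * 25.5
M90 = 30.55 dN.m

30.55 dN.m


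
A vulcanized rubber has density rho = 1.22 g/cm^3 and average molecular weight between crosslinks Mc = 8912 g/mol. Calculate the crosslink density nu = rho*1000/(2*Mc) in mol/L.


nu = rho * 1000 / (2 * Mc)
nu = 1.22 * 1000 / (2 * 8912)
nu = 1220.0 / 17824
nu = 0.0684 mol/L

0.0684 mol/L


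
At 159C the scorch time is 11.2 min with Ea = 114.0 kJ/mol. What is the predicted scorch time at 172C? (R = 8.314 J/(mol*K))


Convert temperatures: T1 = 159 + 273.15 = 432.15 K, T2 = 172 + 273.15 = 445.15 K
ts2_new = 11.2 * exp(114000 / 8.314 * (1/445.15 - 1/432.15))
1/T2 - 1/T1 = -6.7578e-05
ts2_new = 4.43 min

4.43 min


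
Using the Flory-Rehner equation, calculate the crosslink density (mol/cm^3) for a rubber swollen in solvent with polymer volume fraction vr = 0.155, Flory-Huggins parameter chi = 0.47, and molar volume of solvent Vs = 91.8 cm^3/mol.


ln(1 - vr) = ln(1 - 0.155) = -0.1684
Numerator = -((-0.1684) + 0.155 + 0.47 * 0.155^2) = 0.0021
Denominator = 91.8 * (0.155^(1/3) - 0.155/2) = 42.1976
nu = 0.0021 / 42.1976 = 5.0403e-05 mol/cm^3

5.0403e-05 mol/cm^3


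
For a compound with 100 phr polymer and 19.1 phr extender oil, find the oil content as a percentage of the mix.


Oil % = oil / (100 + oil) * 100
= 19.1 / (100 + 19.1) * 100
= 19.1 / 119.1 * 100
= 16.04%

16.04%


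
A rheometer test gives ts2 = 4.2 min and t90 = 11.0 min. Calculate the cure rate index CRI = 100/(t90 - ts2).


CRI = 100 / (t90 - ts2)
= 100 / (11.0 - 4.2)
= 100 / 6.8
= 14.71 min^-1

14.71 min^-1


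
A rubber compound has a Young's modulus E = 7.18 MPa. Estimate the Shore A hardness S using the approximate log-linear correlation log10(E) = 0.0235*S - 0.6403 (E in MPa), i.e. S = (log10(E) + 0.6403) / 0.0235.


log10(E) = 0.0235*S - 0.6403  =>  S = (log10(E) + 0.6403) / 0.0235
log10(7.18) = 0.856124
S = (0.856124 + 0.6403) / 0.0235 = 1.496424 / 0.0235
S = 63.7

Shore A = 63.7


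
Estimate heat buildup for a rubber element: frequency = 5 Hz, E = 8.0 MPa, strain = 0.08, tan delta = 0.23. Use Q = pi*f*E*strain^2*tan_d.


Q = pi * f * E * strain^2 * tan_d
= pi * 5 * 8.0 * 0.08^2 * 0.23
= pi * 5 * 8.0 * 0.0064 * 0.23
= 0.1850

Q = 0.1850


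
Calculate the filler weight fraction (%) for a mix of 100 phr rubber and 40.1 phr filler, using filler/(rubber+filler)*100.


Filler % = filler / (rubber + filler) * 100
= 40.1 / (100 + 40.1) * 100
= 40.1 / 140.1 * 100
= 28.62%

28.62%


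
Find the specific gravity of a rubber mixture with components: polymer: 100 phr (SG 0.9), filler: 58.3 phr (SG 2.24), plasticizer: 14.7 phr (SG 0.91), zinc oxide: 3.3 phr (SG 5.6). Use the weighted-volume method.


Sum of weights = 176.3
Volume contributions:
  polymer: 100/0.9 = 111.1111
  filler: 58.3/2.24 = 26.0268
  plasticizer: 14.7/0.91 = 16.1538
  zinc oxide: 3.3/5.6 = 0.5893
Sum of volumes = 153.8810
SG = 176.3 / 153.8810 = 1.146

SG = 1.146


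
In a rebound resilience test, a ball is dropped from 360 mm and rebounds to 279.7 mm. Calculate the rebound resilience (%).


Resilience = h_rebound / h_drop * 100
= 279.7 / 360 * 100
= 77.7%

77.7%


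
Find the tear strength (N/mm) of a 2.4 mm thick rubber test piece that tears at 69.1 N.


Tear strength = force / thickness
= 69.1 / 2.4
= 28.79 N/mm

28.79 N/mm


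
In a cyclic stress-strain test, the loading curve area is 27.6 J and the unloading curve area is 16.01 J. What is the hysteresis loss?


Hysteresis loss = loading - unloading
= 27.6 - 16.01
= 11.59 J

11.59 J


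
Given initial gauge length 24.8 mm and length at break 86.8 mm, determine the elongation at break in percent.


Elongation = (Lf - L0) / L0 * 100
= (86.8 - 24.8) / 24.8 * 100
= 62.0 / 24.8 * 100
= 250.0%

250.0%


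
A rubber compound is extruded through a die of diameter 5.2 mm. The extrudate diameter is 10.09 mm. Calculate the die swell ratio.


Die swell ratio = D_extrudate / D_die
= 10.09 / 5.2
= 1.94

Die swell = 1.94


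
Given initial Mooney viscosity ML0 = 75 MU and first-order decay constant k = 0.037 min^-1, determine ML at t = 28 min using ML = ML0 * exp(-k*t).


ML = ML0 * exp(-k * t)
ML = 75 * exp(-0.037 * 28)
ML = 75 * 0.3549
ML = 26.62 MU

26.62 MU


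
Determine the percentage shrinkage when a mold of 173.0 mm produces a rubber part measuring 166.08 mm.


Shrinkage = (mold - part) / mold * 100
= (173.0 - 166.08) / 173.0 * 100
= 6.92 / 173.0 * 100
= 4.0%

4.0%


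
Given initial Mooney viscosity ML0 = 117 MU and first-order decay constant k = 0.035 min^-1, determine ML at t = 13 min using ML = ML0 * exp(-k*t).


ML = ML0 * exp(-k * t)
ML = 117 * exp(-0.035 * 13)
ML = 117 * 0.6344
ML = 74.23 MU

74.23 MU


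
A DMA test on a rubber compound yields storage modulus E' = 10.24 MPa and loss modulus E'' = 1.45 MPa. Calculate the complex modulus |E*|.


|E*| = sqrt(E'^2 + E''^2)
= sqrt(10.24^2 + 1.45^2)
= sqrt(104.8576 + 2.1025)
= 10.342 MPa

10.342 MPa


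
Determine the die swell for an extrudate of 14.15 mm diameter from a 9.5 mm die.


Die swell ratio = D_extrudate / D_die
= 14.15 / 9.5
= 1.489

Die swell = 1.489


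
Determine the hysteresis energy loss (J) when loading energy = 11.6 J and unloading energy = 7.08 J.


Hysteresis loss = loading - unloading
= 11.6 - 7.08
= 4.52 J

4.52 J


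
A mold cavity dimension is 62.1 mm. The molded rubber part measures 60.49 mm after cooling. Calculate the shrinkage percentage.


Shrinkage = (mold - part) / mold * 100
= (62.1 - 60.49) / 62.1 * 100
= 1.61 / 62.1 * 100
= 2.59%

2.59%


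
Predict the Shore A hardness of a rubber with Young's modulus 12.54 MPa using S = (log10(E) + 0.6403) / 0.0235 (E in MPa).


log10(E) = 0.0235*S - 0.6403  =>  S = (log10(E) + 0.6403) / 0.0235
log10(12.54) = 1.098298
S = (1.098298 + 0.6403) / 0.0235 = 1.738598 / 0.0235
S = 74.0

Shore A = 74.0


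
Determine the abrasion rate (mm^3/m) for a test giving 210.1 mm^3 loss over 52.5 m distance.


Rate = volume_loss / distance
= 210.1 / 52.5
= 4.002 mm^3/m

4.002 mm^3/m


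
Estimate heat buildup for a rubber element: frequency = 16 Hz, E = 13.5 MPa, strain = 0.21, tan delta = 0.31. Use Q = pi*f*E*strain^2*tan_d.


Q = pi * f * E * strain^2 * tan_d
= pi * 16 * 13.5 * 0.21^2 * 0.31
= pi * 16 * 13.5 * 0.0441 * 0.31
= 9.2769

Q = 9.2769


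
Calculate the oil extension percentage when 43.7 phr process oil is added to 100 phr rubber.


Oil % = oil / (100 + oil) * 100
= 43.7 / (100 + 43.7) * 100
= 43.7 / 143.7 * 100
= 30.41%

30.41%


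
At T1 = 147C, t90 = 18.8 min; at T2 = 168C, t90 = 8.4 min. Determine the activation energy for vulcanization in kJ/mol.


T1 = 420.15 K, T2 = 441.15 K
1/T1 - 1/T2 = 1.1330e-04
ln(t1/t2) = ln(18.8/8.4) = 0.8056
Ea = 8.314 * 0.8056 / 1.1330e-04 = 59117.2740 J/mol
Ea = 59.12 kJ/mol

59.12 kJ/mol


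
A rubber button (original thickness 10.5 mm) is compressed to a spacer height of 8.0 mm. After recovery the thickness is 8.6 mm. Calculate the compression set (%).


CS = (t0 - recovered) / (t0 - ts) * 100
= (10.5 - 8.6) / (10.5 - 8.0) * 100
= 1.9 / 2.5 * 100
= 76.0%

76.0%


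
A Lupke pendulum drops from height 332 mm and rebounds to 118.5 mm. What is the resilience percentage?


Resilience = h_rebound / h_drop * 100
= 118.5 / 332 * 100
= 35.7%

35.7%


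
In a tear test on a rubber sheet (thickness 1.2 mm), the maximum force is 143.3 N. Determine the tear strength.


Tear strength = force / thickness
= 143.3 / 1.2
= 119.42 N/mm

119.42 N/mm


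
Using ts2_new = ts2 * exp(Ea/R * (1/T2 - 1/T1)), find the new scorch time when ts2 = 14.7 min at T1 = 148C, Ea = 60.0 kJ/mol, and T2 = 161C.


Convert temperatures: T1 = 148 + 273.15 = 421.15 K, T2 = 161 + 273.15 = 434.15 K
ts2_new = 14.7 * exp(60000 / 8.314 * (1/434.15 - 1/421.15))
1/T2 - 1/T1 = -7.1100e-05
ts2_new = 8.8 min

8.8 min


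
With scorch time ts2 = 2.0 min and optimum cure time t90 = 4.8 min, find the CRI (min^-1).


CRI = 100 / (t90 - ts2)
= 100 / (4.8 - 2.0)
= 100 / 2.8
= 35.71 min^-1

35.71 min^-1


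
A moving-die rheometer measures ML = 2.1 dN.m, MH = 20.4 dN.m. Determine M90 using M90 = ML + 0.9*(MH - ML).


M90 = ML + 0.9 * (MH - ML)
M90 = 2.1 + 0.9 * (20.4 - 2.1)
M90 = 2.1 + 0.9 * 18.3
M90 = 18.57 dN.m

18.57 dN.m


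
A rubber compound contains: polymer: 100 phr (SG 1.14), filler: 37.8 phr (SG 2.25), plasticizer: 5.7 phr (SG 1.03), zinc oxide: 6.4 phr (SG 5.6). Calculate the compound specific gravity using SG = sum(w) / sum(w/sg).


Sum of weights = 149.9
Volume contributions:
  polymer: 100/1.14 = 87.7193
  filler: 37.8/2.25 = 16.8000
  plasticizer: 5.7/1.03 = 5.5340
  zinc oxide: 6.4/5.6 = 1.1429
Sum of volumes = 111.1961
SG = 149.9 / 111.1961 = 1.348

SG = 1.348


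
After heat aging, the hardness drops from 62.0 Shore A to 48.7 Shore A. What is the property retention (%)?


Retention = aged / original * 100
= 48.7 / 62.0 * 100
= 78.5%

78.5%


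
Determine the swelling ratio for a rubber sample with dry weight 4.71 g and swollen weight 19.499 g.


Q = W_swollen / W_dry
Q = 19.499 / 4.71
Q = 4.14

Q = 4.14


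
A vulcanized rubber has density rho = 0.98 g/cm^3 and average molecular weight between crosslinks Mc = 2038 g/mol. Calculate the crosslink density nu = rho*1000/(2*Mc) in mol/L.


nu = rho * 1000 / (2 * Mc)
nu = 0.98 * 1000 / (2 * 2038)
nu = 980.0 / 4076
nu = 0.2404 mol/L

0.2404 mol/L


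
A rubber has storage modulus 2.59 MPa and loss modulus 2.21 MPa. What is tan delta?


tan delta = E'' / E'
= 2.21 / 2.59
= 0.8533

tan delta = 0.8533


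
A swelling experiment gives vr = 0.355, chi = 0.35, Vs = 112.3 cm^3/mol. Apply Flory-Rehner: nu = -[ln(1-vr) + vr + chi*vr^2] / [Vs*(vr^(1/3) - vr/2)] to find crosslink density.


ln(1 - vr) = ln(1 - 0.355) = -0.4385
Numerator = -((-0.4385) + 0.355 + 0.35 * 0.355^2) = 0.0394
Denominator = 112.3 * (0.355^(1/3) - 0.355/2) = 59.5830
nu = 0.0394 / 59.5830 = 6.6120e-04 mol/cm^3

6.6120e-04 mol/cm^3


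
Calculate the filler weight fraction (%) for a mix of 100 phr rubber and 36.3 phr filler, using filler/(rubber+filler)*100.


Filler % = filler / (rubber + filler) * 100
= 36.3 / (100 + 36.3) * 100
= 36.3 / 136.3 * 100
= 26.63%

26.63%


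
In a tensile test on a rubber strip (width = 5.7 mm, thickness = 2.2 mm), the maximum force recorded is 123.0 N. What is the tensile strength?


Area = width * thickness = 5.7 * 2.2 = 12.54 mm^2
TS = force / area = 123.0 / 12.54 = 9.81 MPa

9.81 MPa


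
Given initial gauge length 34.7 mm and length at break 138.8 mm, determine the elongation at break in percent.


Elongation = (Lf - L0) / L0 * 100
= (138.8 - 34.7) / 34.7 * 100
= 104.1 / 34.7 * 100
= 300.0%

300.0%


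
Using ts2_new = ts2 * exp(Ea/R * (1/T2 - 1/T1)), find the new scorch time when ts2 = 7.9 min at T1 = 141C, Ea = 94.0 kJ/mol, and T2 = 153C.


Convert temperatures: T1 = 141 + 273.15 = 414.15 K, T2 = 153 + 273.15 = 426.15 K
ts2_new = 7.9 * exp(94000 / 8.314 * (1/426.15 - 1/414.15))
1/T2 - 1/T1 = -6.7993e-05
ts2_new = 3.66 min

3.66 min


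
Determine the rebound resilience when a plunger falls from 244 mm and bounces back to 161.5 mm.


Resilience = h_rebound / h_drop * 100
= 161.5 / 244 * 100
= 66.2%

66.2%


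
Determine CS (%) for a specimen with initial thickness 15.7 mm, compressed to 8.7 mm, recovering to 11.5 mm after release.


CS = (t0 - recovered) / (t0 - ts) * 100
= (15.7 - 11.5) / (15.7 - 8.7) * 100
= 4.2 / 7.0 * 100
= 60.0%

60.0%


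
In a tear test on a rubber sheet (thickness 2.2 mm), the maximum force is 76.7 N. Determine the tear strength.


Tear strength = force / thickness
= 76.7 / 2.2
= 34.86 N/mm

34.86 N/mm


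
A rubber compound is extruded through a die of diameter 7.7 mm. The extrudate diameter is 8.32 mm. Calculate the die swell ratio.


Die swell ratio = D_extrudate / D_die
= 8.32 / 7.7
= 1.081

Die swell = 1.081


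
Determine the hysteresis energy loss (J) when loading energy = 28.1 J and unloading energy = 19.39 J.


Hysteresis loss = loading - unloading
= 28.1 - 19.39
= 8.71 J

8.71 J


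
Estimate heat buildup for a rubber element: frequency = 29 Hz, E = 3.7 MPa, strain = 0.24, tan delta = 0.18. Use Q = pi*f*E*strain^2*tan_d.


Q = pi * f * E * strain^2 * tan_d
= pi * 29 * 3.7 * 0.24^2 * 0.18
= pi * 29 * 3.7 * 0.0576 * 0.18
= 3.4950

Q = 3.4950


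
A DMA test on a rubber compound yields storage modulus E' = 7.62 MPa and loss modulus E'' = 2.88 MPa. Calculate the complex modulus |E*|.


|E*| = sqrt(E'^2 + E''^2)
= sqrt(7.62^2 + 2.88^2)
= sqrt(58.0644 + 8.2944)
= 8.146 MPa

8.146 MPa


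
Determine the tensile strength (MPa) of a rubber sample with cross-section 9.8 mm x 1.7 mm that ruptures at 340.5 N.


Area = width * thickness = 9.8 * 1.7 = 16.66 mm^2
TS = force / area = 340.5 / 16.66 = 20.44 MPa

20.44 MPa


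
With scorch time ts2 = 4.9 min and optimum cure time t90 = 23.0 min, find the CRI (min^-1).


CRI = 100 / (t90 - ts2)
= 100 / (23.0 - 4.9)
= 100 / 18.1
= 5.52 min^-1

5.52 min^-1


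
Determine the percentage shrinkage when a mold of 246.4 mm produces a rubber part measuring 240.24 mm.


Shrinkage = (mold - part) / mold * 100
= (246.4 - 240.24) / 246.4 * 100
= 6.16 / 246.4 * 100
= 2.5%

2.5%


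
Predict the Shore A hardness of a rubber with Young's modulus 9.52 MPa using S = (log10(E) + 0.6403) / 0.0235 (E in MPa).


log10(E) = 0.0235*S - 0.6403  =>  S = (log10(E) + 0.6403) / 0.0235
log10(9.52) = 0.978637
S = (0.978637 + 0.6403) / 0.0235 = 1.618937 / 0.0235
S = 68.9

Shore A = 68.9


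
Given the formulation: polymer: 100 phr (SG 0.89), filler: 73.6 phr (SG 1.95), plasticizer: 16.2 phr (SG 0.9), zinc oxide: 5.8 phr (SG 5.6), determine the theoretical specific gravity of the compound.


Sum of weights = 195.6
Volume contributions:
  polymer: 100/0.89 = 112.3596
  filler: 73.6/1.95 = 37.7436
  plasticizer: 16.2/0.9 = 18.0000
  zinc oxide: 5.8/5.6 = 1.0357
Sum of volumes = 169.1389
SG = 195.6 / 169.1389 = 1.156

SG = 1.156


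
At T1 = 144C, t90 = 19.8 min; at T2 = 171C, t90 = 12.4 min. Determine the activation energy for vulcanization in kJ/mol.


T1 = 417.15 K, T2 = 444.15 K
1/T1 - 1/T2 = 1.4573e-04
ln(t1/t2) = ln(19.8/12.4) = 0.4680
Ea = 8.314 * 0.4680 / 1.4573e-04 = 26699.3406 J/mol
Ea = 26.7 kJ/mol

26.7 kJ/mol


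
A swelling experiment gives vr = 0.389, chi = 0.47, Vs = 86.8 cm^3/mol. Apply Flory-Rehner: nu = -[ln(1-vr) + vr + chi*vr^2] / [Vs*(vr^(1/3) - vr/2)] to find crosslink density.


ln(1 - vr) = ln(1 - 0.389) = -0.4927
Numerator = -((-0.4927) + 0.389 + 0.47 * 0.389^2) = 0.0325
Denominator = 86.8 * (0.389^(1/3) - 0.389/2) = 46.4805
nu = 0.0325 / 46.4805 = 7.0002e-04 mol/cm^3

7.0002e-04 mol/cm^3


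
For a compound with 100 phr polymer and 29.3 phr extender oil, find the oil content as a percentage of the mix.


Oil % = oil / (100 + oil) * 100
= 29.3 / (100 + 29.3) * 100
= 29.3 / 129.3 * 100
= 22.66%

22.66%


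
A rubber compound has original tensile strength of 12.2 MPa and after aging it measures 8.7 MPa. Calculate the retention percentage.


Retention = aged / original * 100
= 8.7 / 12.2 * 100
= 71.3%

71.3%


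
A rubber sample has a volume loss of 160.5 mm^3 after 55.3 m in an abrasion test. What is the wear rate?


Rate = volume_loss / distance
= 160.5 / 55.3
= 2.902 mm^3/m

2.902 mm^3/m
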